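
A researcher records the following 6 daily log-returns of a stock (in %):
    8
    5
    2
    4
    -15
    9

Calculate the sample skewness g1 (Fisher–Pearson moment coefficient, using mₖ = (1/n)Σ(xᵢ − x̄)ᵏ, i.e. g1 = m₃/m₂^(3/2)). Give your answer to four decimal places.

x̄ = (8 + 5 + 2 + 4 - 15 + 9) / 6 = 2.1667
deviations (xᵢ − x̄): 5.8333, 2.8333, -0.1667, 1.8333, -17.1667, 6.8333
Σ(xᵢ − x̄)² = 386.8333 ⇒ m₂ = 386.8333/6 = 64.47222
Σ(xᵢ − x̄)³ = -4512.4444 ⇒ m₃ = -4512.4444/6 = -752.07407
m₂^(3/2) = 64.47222^(1.5) = 517.67711
g1 = m₃ / m₂^(3/2) = -752.07407 / 517.67711 ≈ -1.4528

-1.4528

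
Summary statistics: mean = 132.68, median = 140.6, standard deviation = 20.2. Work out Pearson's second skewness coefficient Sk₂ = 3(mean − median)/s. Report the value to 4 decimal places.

-1.1762

Sk₂ = 3(132.68 − 140.6) / 20.2 = 3 × -7.9200 / 20.2
    = -23.7600 / 20.2 ≈ -1.1762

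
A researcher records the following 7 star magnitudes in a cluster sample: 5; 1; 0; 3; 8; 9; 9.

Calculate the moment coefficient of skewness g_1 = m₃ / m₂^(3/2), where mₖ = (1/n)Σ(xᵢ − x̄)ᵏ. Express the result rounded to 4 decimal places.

x̄ = (5 + 1 + 0 + 3 + 8 + 9 + 9) / 7 = 5.0000
deviations (xᵢ − x̄): 0.0000, -4.0000, -5.0000, -2.0000, 3.0000, 4.0000, 4.0000
Σ(xᵢ − x̄)² = 86.0000 ⇒ m₂ = 86.0000/7 = 12.28571
Σ(xᵢ − x̄)³ = -42.0000 ⇒ m₃ = -42.0000/7 = -6.00000
m₂^(3/2) = 12.28571^(1.5) = 43.06264
g_1 = m₃ / m₂^(3/2) = -6.00000 / 43.06264 ≈ -0.1393

-0.1393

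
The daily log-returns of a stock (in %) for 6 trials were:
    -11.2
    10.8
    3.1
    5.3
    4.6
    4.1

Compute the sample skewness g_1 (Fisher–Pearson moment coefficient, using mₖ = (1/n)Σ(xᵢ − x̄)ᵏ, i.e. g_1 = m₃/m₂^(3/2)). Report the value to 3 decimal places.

-1.203

x̄ = (-11.2 + 10.8 + 3.1 + 5.3 + 4.6 + 4.1) / 6 = 2.7833
deviations (xᵢ − x̄): -13.9833, 8.0167, 0.3167, 2.5167, 1.8167, 1.3167
Σ(xᵢ − x̄)² = 271.2683 ⇒ m₂ = 271.2683/6 = 45.21139
Σ(xᵢ − x̄)³ = -2194.7556 ⇒ m₃ = -2194.7556/6 = -365.79259
m₂^(3/2) = 45.21139^(1.5) = 303.99873
g_1 = m₃ / m₂^(3/2) = -365.79259 / 303.99873 ≈ -1.203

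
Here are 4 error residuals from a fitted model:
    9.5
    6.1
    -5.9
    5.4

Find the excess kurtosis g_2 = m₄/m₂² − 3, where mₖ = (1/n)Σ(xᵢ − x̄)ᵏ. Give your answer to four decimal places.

x̄ = 3.7750
Σ(xᵢ − x̄)² = 134.4275 ⇒ m₂ = 33.60688
Σ(xᵢ − x̄)⁴ = 9872.4483 ⇒ m₄ = 2468.11208
m₂² = 1129.42205
g_2 = m₄/m₂² − 3 = 2.18529 − 3 ≈ -0.8147

-0.8147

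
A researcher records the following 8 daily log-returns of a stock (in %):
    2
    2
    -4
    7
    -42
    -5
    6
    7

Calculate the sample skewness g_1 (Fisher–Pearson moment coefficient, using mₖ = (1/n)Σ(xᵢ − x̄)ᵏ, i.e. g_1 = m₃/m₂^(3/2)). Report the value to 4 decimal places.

x̄ = (2 + 2 - 4 + 7 - 42 - 5 + 6 + 7) / 8 = -3.3750
deviations (xᵢ − x̄): 5.3750, 5.3750, -0.6250, 10.3750, -38.6250, -1.6250, 9.3750, 10.3750
Σ(xᵢ − x̄)² = 1855.8750 ⇒ m₂ = 1855.8750/8 = 231.98438
Σ(xᵢ − x̄)³ = -54260.7188 ⇒ m₃ = -54260.7188/8 = -6782.58984
m₂^(3/2) = 231.98438^(1.5) = 3533.36174
g_1 = m₃ / m₂^(3/2) = -6782.58984 / 3533.36174 ≈ -1.9196

-1.9196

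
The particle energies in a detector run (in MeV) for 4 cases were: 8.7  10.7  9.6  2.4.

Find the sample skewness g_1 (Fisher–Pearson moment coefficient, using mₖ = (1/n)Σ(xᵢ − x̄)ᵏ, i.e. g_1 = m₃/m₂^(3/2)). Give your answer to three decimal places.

x̄ = (8.7 + 10.7 + 9.6 + 2.4) / 4 = 7.8500
deviations (xᵢ − x̄): 0.8500, 2.8500, 1.7500, -5.4500
Σ(xᵢ − x̄)² = 41.6100 ⇒ m₂ = 41.6100/4 = 10.40250
Σ(xᵢ − x̄)³ = -132.7560 ⇒ m₃ = -132.7560/4 = -33.18900
m₂^(3/2) = 10.40250^(1.5) = 33.55109
g_1 = m₃ / m₂^(3/2) = -33.18900 / 33.55109 ≈ -0.989

-0.989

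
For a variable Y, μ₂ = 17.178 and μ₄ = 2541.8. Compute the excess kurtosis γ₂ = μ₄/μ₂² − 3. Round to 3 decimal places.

μ₂² = 17.178² = 295.08368
μ₄/μ₂² = 2541.8 / 295.08368 = 8.61383
γ₂ = 8.61383 − 3 ≈ 5.614

5.614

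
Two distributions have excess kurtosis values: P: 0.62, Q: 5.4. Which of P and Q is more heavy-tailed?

Higher excess kurtosis ⇒ heavier tails relative to the normal distribution.
0.62 vs 5.4: the larger is 5.4, so Q has heavier tails.

Q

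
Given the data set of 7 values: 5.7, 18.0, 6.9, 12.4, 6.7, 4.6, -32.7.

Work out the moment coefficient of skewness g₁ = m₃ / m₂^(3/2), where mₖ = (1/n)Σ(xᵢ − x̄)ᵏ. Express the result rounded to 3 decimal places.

x̄ = (5.7 + 18.0 + 6.9 + 12.4 + 6.7 + 4.6 - 32.7) / 7 = 3.0857
deviations (xᵢ − x̄): 2.6143, 14.9143, 3.8143, 9.3143, 3.6143, 1.5143, -35.7857
Σ(xᵢ − x̄)² = 1626.5486 ⇒ m₂ = 1626.5486/7 = 232.36408
Σ(xᵢ − x̄)³ = -41578.2178 ⇒ m₃ = -41578.2178/7 = -5939.74539
m₂^(3/2) = 232.36408^(1.5) = 3542.04027
g₁ = m₃ / m₂^(3/2) = -5939.74539 / 3542.04027 ≈ -1.677

-1.677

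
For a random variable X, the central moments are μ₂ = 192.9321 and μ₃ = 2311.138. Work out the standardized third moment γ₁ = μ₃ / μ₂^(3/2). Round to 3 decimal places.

σ = √μ₂ = √192.9321 = 13.89000
σ³ = μ₂^(3/2) = 2679.82687
γ₁ = μ₃/σ³ = 2311.138 / 2679.82687 ≈ 0.862

0.862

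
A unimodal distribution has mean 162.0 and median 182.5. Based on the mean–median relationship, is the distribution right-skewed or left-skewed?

mean − median = 162.0 − 182.5 = -20.5
mean < median ⇒ the longer tail is on the left ⇒ left-skewed (negatively skewed).

left-skewed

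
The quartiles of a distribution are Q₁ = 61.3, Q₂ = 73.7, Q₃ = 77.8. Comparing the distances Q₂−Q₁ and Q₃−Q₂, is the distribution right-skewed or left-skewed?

Q₂ − Q₁ = 12.4;  Q₃ − Q₂ = 4.1
Q₂ − Q₁ > Q₃ − Q₂ ⇒ the lower half is more spread out ⇒ left-skewed.

left-skewed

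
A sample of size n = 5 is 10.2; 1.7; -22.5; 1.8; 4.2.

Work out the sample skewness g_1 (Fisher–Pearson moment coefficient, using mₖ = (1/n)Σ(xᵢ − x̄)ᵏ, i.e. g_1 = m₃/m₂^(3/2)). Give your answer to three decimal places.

x̄ = (10.2 + 1.7 - 22.5 + 1.8 + 4.2) / 5 = -0.9200
deviations (xᵢ − x̄): 11.1200, 2.6200, -21.5800, 2.7200, 5.1200
Σ(xᵢ − x̄)² = 629.8280 ⇒ m₂ = 629.8280/5 = 125.96560
Σ(xᵢ − x̄)³ = -8502.3653 ⇒ m₃ = -8502.3653/5 = -1700.47306
m₂^(3/2) = 125.96560^(1.5) = 1413.76732
g_1 = m₃ / m₂^(3/2) = -1700.47306 / 1413.76732 ≈ -1.203

-1.203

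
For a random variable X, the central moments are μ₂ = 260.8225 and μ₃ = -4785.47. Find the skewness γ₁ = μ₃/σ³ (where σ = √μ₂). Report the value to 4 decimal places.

-1.1361

σ = √μ₂ = √260.8225 = 16.15000
σ³ = μ₂^(3/2) = 4212.28338
γ₁ = μ₃/σ³ = -4785.47 / 4212.28338 ≈ -1.1361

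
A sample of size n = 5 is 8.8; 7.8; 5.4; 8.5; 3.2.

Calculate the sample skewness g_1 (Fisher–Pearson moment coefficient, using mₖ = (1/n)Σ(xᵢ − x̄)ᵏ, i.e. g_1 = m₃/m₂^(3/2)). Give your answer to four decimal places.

-0.6449

x̄ = (8.8 + 7.8 + 5.4 + 8.5 + 3.2) / 5 = 6.7400
deviations (xᵢ − x̄): 2.0600, 1.0600, -1.3400, 1.7600, -3.5400
Σ(xᵢ − x̄)² = 22.7920 ⇒ m₂ = 22.7920/5 = 4.55840
Σ(xᵢ − x̄)³ = -31.3834 ⇒ m₃ = -31.3834/5 = -6.27667
m₂^(3/2) = 4.55840^(1.5) = 9.73237
g_1 = m₃ / m₂^(3/2) = -6.27667 / 9.73237 ≈ -0.6449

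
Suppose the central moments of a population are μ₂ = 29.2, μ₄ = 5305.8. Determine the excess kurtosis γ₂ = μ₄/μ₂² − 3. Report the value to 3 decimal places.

μ₂² = 29.2² = 852.64000
μ₄/μ₂² = 5305.8 / 852.64000 = 6.22279
γ₂ = 6.22279 − 3 ≈ 3.223

3.223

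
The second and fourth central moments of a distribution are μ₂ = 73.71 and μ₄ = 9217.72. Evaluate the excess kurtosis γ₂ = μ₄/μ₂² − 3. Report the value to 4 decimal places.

-1.3034

μ₂² = 73.71² = 5433.16410
μ₄/μ₂² = 9217.72 / 5433.16410 = 1.69657
γ₂ = 1.69657 − 3 ≈ -1.3034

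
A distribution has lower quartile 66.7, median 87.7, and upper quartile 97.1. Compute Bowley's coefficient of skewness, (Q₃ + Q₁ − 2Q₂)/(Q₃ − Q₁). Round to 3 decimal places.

-0.382

numerator: Q₃ + Q₁ − 2Q₂ = 97.1 + 66.7 − 2×87.7 = -11.6000
denominator: Q₃ − Q₁ = 97.1 − 66.7 = 30.4000
Bowley skewness = -11.6000 / 30.4000 ≈ -0.382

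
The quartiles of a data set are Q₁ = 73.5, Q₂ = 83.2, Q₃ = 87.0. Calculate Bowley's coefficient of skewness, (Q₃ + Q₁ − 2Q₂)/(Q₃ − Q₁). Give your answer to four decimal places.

-0.4370

numerator: Q₃ + Q₁ − 2Q₂ = 87.0 + 73.5 − 2×83.2 = -5.9000
denominator: Q₃ − Q₁ = 87.0 − 73.5 = 13.5000
Bowley skewness = -5.9000 / 13.5000 ≈ -0.4370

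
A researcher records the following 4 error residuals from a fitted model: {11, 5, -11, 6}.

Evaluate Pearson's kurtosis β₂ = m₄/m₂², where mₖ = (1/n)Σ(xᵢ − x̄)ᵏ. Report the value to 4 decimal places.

x̄ = 2.7500
Σ(xᵢ − x̄)² = 272.7500 ⇒ m₂ = 68.18750
Σ(xᵢ − x̄)⁴ = 40514.3281 ⇒ m₄ = 10128.58203
m₂² = 4649.53516
β₂ = m₄/m₂² = 10128.58203 / 4649.53516 ≈ 2.1784

2.1784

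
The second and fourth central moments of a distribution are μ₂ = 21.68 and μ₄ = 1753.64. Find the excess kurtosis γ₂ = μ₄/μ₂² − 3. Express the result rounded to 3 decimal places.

0.731

μ₂² = 21.68² = 470.02240
μ₄/μ₂² = 1753.64 / 470.02240 = 3.73097
γ₂ = 3.73097 − 3 ≈ 0.731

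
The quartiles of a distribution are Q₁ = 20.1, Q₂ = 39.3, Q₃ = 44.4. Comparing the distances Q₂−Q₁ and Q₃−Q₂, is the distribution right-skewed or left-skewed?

left-skewed

Q₂ − Q₁ = 19.2;  Q₃ − Q₂ = 5.1
Q₂ − Q₁ > Q₃ − Q₂ ⇒ the lower half is more spread out ⇒ left-skewed.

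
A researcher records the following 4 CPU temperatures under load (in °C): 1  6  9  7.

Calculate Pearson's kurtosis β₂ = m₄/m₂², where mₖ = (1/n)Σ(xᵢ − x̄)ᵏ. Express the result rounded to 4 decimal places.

2.0639

x̄ = 5.7500
Σ(xᵢ − x̄)² = 34.7500 ⇒ m₂ = 8.68750
Σ(xᵢ − x̄)⁴ = 623.0781 ⇒ m₄ = 155.76953
m₂² = 75.47266
β₂ = m₄/m₂² = 155.76953 / 75.47266 ≈ 2.0639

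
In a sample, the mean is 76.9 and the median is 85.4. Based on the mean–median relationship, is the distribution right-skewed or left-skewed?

left-skewed

mean − median = 76.9 − 85.4 = -8.5
mean < median ⇒ the longer tail is on the left ⇒ left-skewed (negatively skewed).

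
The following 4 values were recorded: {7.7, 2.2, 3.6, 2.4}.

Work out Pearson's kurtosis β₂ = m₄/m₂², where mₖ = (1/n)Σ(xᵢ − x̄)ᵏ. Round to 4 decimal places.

x̄ = 3.9750
Σ(xᵢ − x̄)² = 19.6475 ⇒ m₂ = 4.91188
Σ(xᵢ − x̄)⁴ = 208.6327 ⇒ m₄ = 52.15817
m₂² = 24.12652
β₂ = m₄/m₂² = 52.15817 / 24.12652 ≈ 2.1619

2.1619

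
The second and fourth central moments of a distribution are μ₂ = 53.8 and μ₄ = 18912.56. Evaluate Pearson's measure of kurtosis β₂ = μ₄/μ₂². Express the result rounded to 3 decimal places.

6.534

μ₂² = 53.8² = 2894.44000
μ₄/μ₂² = 18912.56 / 2894.44000 = 6.53410
β₂ ≈ 6.534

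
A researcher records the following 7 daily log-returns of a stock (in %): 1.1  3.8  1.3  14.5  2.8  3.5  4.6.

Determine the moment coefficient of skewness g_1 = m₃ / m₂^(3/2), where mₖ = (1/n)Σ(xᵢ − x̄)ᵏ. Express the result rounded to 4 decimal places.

x̄ = (1.1 + 3.8 + 1.3 + 14.5 + 2.8 + 3.5 + 4.6) / 7 = 4.5143
deviations (xᵢ − x̄): -3.4143, -0.7143, -3.2143, 9.9857, -1.7143, -1.0143, 0.0857
Σ(xᵢ − x̄)² = 126.1886 ⇒ m₂ = 126.1886/7 = 18.02694
Σ(xᵢ − x̄)³ = 916.2649 ⇒ m₃ = 916.2649/7 = 130.89499
m₂^(3/2) = 18.02694^(1.5) = 76.53903
g_1 = m₃ / m₂^(3/2) = 130.89499 / 76.53903 ≈ 1.7102

1.7102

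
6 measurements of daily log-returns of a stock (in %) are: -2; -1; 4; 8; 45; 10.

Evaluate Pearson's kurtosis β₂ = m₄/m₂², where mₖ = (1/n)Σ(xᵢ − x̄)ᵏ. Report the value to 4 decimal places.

x̄ = 10.6667
Σ(xᵢ − x̄)² = 1527.3333 ⇒ m₂ = 254.55556
Σ(xᵢ − x̄)⁴ = 1435811.7778 ⇒ m₄ = 239301.96296
m₂² = 64798.53086
β₂ = m₄/m₂² = 239301.96296 / 64798.53086 ≈ 3.6930

3.6930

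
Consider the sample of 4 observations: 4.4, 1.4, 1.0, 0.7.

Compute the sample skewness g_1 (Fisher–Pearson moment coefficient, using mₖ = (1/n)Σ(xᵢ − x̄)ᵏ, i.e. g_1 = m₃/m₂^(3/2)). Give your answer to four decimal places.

1.0590

x̄ = (4.4 + 1.4 + 1.0 + 0.7) / 4 = 1.8750
deviations (xᵢ − x̄): 2.5250, -0.4750, -0.8750, -1.1750
Σ(xᵢ − x̄)² = 8.7475 ⇒ m₂ = 8.7475/4 = 2.18688
Σ(xᵢ − x̄)³ = 13.6991 ⇒ m₃ = 13.6991/4 = 3.42478
m₂^(3/2) = 2.18688^(1.5) = 3.23397
g_1 = m₃ / m₂^(3/2) = 3.42478 / 3.23397 ≈ 1.0590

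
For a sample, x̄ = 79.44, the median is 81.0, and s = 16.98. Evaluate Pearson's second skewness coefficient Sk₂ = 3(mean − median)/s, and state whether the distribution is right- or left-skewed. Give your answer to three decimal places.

Sk₂ = 3(79.44 − 81.0) / 16.98 = 3 × -1.5600 / 16.98
    = -4.6800 / 16.98 ≈ -0.276
Sk₂ < 0 ⇒ mean < median ⇒ left-skewed (negative skew).

-0.276, left-skewed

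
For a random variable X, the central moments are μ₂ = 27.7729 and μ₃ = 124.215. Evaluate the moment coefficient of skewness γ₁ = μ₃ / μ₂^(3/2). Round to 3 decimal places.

σ = √μ₂ = √27.7729 = 5.27000
σ³ = μ₂^(3/2) = 146.36318
γ₁ = μ₃/σ³ = 124.215 / 146.36318 ≈ 0.849

0.849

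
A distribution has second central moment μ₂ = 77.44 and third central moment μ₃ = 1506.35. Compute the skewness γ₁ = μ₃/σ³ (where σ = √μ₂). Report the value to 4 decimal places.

2.2104

σ = √μ₂ = √77.44 = 8.80000
σ³ = μ₂^(3/2) = 681.47200
γ₁ = μ₃/σ³ = 1506.35 / 681.47200 ≈ 2.2104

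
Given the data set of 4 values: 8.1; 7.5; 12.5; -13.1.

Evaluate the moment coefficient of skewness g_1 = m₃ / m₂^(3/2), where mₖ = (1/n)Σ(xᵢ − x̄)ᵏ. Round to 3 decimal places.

-1.020

x̄ = (8.1 + 7.5 + 12.5 - 13.1) / 4 = 3.7500
deviations (xᵢ − x̄): 4.3500, 3.7500, 8.7500, -16.8500
Σ(xᵢ − x̄)² = 393.4700 ⇒ m₂ = 393.4700/4 = 98.36750
Σ(xᵢ − x̄)³ = -3979.1250 ⇒ m₃ = -3979.1250/4 = -994.78125
m₂^(3/2) = 98.36750^(1.5) = 975.61271
g_1 = m₃ / m₂^(3/2) = -994.78125 / 975.61271 ≈ -1.020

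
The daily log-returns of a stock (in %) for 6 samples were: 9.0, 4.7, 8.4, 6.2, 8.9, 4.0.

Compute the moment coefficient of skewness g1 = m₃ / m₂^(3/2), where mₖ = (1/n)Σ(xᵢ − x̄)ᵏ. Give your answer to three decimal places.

-0.250

x̄ = (9.0 + 4.7 + 8.4 + 6.2 + 8.9 + 4.0) / 6 = 6.8667
deviations (xᵢ − x̄): 2.1333, -2.1667, 1.5333, -0.6667, 2.0333, -2.8667
Σ(xᵢ − x̄)² = 24.3933 ⇒ m₂ = 24.3933/6 = 4.06556
Σ(xᵢ − x̄)³ = -12.3044 ⇒ m₃ = -12.3044/6 = -2.05074
m₂^(3/2) = 4.06556^(1.5) = 8.19747
g1 = m₃ / m₂^(3/2) = -2.05074 / 8.19747 ≈ -0.250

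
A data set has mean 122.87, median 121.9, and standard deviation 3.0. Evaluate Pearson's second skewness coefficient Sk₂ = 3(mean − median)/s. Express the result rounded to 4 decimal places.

0.9700

Sk₂ = 3(122.87 − 121.9) / 3.0 = 3 × 0.9700 / 3.0
    = 2.9100 / 3.0 ≈ 0.9700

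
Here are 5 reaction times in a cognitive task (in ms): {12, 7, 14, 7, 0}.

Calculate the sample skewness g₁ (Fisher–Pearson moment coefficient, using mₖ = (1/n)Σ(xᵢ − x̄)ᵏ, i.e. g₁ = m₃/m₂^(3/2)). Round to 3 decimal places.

x̄ = (12 + 7 + 14 + 7 + 0) / 5 = 8.0000
deviations (xᵢ − x̄): 4.0000, -1.0000, 6.0000, -1.0000, -8.0000
Σ(xᵢ − x̄)² = 118.0000 ⇒ m₂ = 118.0000/5 = 23.60000
Σ(xᵢ − x̄)³ = -234.0000 ⇒ m₃ = -234.0000/5 = -46.80000
m₂^(3/2) = 23.60000^(1.5) = 114.64840
g₁ = m₃ / m₂^(3/2) = -46.80000 / 114.64840 ≈ -0.408

-0.408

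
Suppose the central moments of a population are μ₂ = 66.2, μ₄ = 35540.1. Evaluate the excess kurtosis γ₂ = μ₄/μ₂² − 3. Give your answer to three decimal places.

5.110

μ₂² = 66.2² = 4382.44000
μ₄/μ₂² = 35540.1 / 4382.44000 = 8.10966
γ₂ = 8.10966 − 3 ≈ 5.110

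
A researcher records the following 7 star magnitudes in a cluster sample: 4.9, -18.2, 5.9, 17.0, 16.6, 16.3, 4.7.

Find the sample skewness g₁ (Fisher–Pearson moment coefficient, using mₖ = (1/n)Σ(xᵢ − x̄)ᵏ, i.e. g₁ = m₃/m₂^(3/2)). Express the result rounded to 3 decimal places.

-1.189

x̄ = (4.9 - 18.2 + 5.9 + 17.0 + 16.6 + 16.3 + 4.7) / 7 = 6.7429
deviations (xᵢ − x̄): -1.8429, -24.9429, -0.8429, 10.2571, 9.8571, 9.5571, -2.0429
Σ(xᵢ − x̄)² = 924.1371 ⇒ m₂ = 924.1371/7 = 132.01959
Σ(xᵢ − x̄)³ = -12623.6492 ⇒ m₃ = -12623.6492/7 = -1803.37845
m₂^(3/2) = 132.01959^(1.5) = 1516.90219
g₁ = m₃ / m₂^(3/2) = -1803.37845 / 1516.90219 ≈ -1.189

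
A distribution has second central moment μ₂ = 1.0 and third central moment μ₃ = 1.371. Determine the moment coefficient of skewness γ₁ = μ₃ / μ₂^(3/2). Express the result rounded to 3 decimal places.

σ = √μ₂ = √1.0 = 1.00000
σ³ = μ₂^(3/2) = 1.00000
γ₁ = μ₃/σ³ = 1.371 / 1.00000 ≈ 1.371

1.371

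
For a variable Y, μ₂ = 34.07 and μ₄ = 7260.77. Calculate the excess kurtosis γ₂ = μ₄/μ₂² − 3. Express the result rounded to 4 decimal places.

μ₂² = 34.07² = 1160.76490
μ₄/μ₂² = 7260.77 / 1160.76490 = 6.25516
γ₂ = 6.25516 − 3 ≈ 3.2552

3.2552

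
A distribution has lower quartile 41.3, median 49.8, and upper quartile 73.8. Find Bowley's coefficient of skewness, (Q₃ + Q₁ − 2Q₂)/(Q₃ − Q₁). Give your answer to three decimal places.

numerator: Q₃ + Q₁ − 2Q₂ = 73.8 + 41.3 − 2×49.8 = 15.5000
denominator: Q₃ − Q₁ = 73.8 − 41.3 = 32.5000
Bowley skewness = 15.5000 / 32.5000 ≈ 0.477

0.477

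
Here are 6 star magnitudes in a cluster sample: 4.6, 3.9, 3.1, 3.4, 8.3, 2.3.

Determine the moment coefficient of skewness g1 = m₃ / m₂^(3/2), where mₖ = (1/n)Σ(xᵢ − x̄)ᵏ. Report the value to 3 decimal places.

x̄ = (4.6 + 3.9 + 3.1 + 3.4 + 8.3 + 2.3) / 6 = 4.2667
deviations (xᵢ − x̄): 0.3333, -0.3667, -1.1667, -0.8667, 4.0333, -1.9667
Σ(xᵢ − x̄)² = 22.4933 ⇒ m₂ = 22.4933/6 = 3.74889
Σ(xᵢ − x̄)³ = 55.7556 ⇒ m₃ = 55.7556/6 = 9.29259
m₂^(3/2) = 3.74889^(1.5) = 7.25862
g1 = m₃ / m₂^(3/2) = 9.29259 / 7.25862 ≈ 1.280

1.280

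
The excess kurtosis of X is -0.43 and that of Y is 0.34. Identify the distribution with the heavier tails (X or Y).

Y

Higher excess kurtosis ⇒ heavier tails relative to the normal distribution.
-0.43 vs 0.34: the larger is 0.34, so Y has heavier tails. (Y is leptokurtic — heavier-than-normal tails; the other is platykurtic.)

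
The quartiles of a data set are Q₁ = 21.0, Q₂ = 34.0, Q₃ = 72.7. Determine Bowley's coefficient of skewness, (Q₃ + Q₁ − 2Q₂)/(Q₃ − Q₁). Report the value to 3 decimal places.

0.497

numerator: Q₃ + Q₁ − 2Q₂ = 72.7 + 21.0 − 2×34.0 = 25.7000
denominator: Q₃ − Q₁ = 72.7 − 21.0 = 51.7000
Bowley skewness = 25.7000 / 51.7000 ≈ 0.497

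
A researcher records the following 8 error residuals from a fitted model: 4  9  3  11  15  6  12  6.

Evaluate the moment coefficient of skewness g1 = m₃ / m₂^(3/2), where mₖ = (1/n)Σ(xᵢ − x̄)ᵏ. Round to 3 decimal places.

x̄ = (4 + 9 + 3 + 11 + 15 + 6 + 12 + 6) / 8 = 8.2500
deviations (xᵢ − x̄): -4.2500, 0.7500, -5.2500, 2.7500, 6.7500, -2.2500, 3.7500, -2.2500
Σ(xᵢ − x̄)² = 123.5000 ⇒ m₂ = 123.5000/8 = 15.43750
Σ(xᵢ − x̄)³ = 137.2500 ⇒ m₃ = 137.2500/8 = 17.15625
m₂^(3/2) = 15.43750^(1.5) = 60.65484
g1 = m₃ / m₂^(3/2) = 17.15625 / 60.65484 ≈ 0.283

0.283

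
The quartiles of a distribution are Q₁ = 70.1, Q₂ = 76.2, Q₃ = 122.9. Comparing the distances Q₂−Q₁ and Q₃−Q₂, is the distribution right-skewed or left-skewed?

Q₂ − Q₁ = 6.1;  Q₃ − Q₂ = 46.7
Q₃ − Q₂ > Q₂ − Q₁ ⇒ the upper half is more spread out ⇒ right-skewed.

right-skewed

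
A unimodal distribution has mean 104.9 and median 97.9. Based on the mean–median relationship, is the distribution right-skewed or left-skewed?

mean − median = 104.9 − 97.9 = 7.0
mean > median ⇒ the longer tail is on the right ⇒ right-skewed (positively skewed).

right-skewed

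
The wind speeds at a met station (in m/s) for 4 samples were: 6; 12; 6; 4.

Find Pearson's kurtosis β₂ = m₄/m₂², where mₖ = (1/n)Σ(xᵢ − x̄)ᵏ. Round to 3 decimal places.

x̄ = 7.0000
Σ(xᵢ − x̄)² = 36.0000 ⇒ m₂ = 9.00000
Σ(xᵢ − x̄)⁴ = 708.0000 ⇒ m₄ = 177.00000
m₂² = 81.00000
β₂ = m₄/m₂² = 177.00000 / 81.00000 ≈ 2.185

2.185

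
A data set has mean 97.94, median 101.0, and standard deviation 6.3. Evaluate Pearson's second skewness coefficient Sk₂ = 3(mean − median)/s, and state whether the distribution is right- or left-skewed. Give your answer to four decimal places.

-1.4571, left-skewed

Sk₂ = 3(97.94 − 101.0) / 6.3 = 3 × -3.0600 / 6.3
    = -9.1800 / 6.3 ≈ -1.4571
Sk₂ < 0 ⇒ mean < median ⇒ left-skewed (negative skew).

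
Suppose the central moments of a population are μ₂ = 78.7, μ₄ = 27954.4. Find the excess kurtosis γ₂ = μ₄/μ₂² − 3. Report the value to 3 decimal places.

1.513

μ₂² = 78.7² = 6193.69000
μ₄/μ₂² = 27954.4 / 6193.69000 = 4.51337
γ₂ = 4.51337 − 3 ≈ 1.513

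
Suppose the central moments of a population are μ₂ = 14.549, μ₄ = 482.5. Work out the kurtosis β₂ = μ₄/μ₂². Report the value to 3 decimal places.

μ₂² = 14.549² = 211.67340
μ₄/μ₂² = 482.5 / 211.67340 = 2.27946
β₂ ≈ 2.279

2.279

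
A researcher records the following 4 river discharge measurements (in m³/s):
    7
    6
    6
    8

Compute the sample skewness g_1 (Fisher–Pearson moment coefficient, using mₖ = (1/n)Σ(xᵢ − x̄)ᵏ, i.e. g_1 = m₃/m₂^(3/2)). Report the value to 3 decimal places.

0.493

x̄ = (7 + 6 + 6 + 8) / 4 = 6.7500
deviations (xᵢ − x̄): 0.2500, -0.7500, -0.7500, 1.2500
Σ(xᵢ − x̄)² = 2.7500 ⇒ m₂ = 2.7500/4 = 0.68750
Σ(xᵢ − x̄)³ = 1.1250 ⇒ m₃ = 1.1250/4 = 0.28125
m₂^(3/2) = 0.68750^(1.5) = 0.57004
g_1 = m₃ / m₂^(3/2) = 0.28125 / 0.57004 ≈ 0.493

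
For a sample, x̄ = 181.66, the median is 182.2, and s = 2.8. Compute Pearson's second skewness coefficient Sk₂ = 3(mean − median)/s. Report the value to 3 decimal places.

-0.579

Sk₂ = 3(181.66 − 182.2) / 2.8 = 3 × -0.5400 / 2.8
    = -1.6200 / 2.8 ≈ -0.579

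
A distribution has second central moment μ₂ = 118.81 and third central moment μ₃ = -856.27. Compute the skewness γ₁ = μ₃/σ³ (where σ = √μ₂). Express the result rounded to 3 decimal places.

σ = √μ₂ = √118.81 = 10.90000
σ³ = μ₂^(3/2) = 1295.02900
γ₁ = μ₃/σ³ = -856.27 / 1295.02900 ≈ -0.661

-0.661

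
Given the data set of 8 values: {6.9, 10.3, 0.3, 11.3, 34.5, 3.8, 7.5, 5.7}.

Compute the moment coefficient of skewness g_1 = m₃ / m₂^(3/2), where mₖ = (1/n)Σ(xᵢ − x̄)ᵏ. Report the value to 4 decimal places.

1.7705

x̄ = (6.9 + 10.3 + 0.3 + 11.3 + 34.5 + 3.8 + 7.5 + 5.7) / 8 = 10.0375
deviations (xᵢ − x̄): -3.1375, 0.2625, -9.7375, 1.2625, 24.4625, -6.2375, -2.5375, -4.3375
Σ(xᵢ − x̄)² = 768.8987 ⇒ m₂ = 768.8987/8 = 96.11234
Σ(xᵢ − x̄)³ = 13345.9235 ⇒ m₃ = 13345.9235/8 = 1668.24043
m₂^(3/2) = 96.11234^(1.5) = 942.25565
g_1 = m₃ / m₂^(3/2) = 1668.24043 / 942.25565 ≈ 1.7705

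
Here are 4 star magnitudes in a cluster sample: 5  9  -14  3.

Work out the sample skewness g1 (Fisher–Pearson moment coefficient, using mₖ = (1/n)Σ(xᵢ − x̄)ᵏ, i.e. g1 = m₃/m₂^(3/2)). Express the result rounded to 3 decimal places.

x̄ = (5 + 9 - 14 + 3) / 4 = 0.7500
deviations (xᵢ − x̄): 4.2500, 8.2500, -14.7500, 2.2500
Σ(xᵢ − x̄)² = 308.7500 ⇒ m₂ = 308.7500/4 = 77.18750
Σ(xᵢ − x̄)³ = -2559.3750 ⇒ m₃ = -2559.3750/4 = -639.84375
m₂^(3/2) = 77.18750^(1.5) = 678.14172
g1 = m₃ / m₂^(3/2) = -639.84375 / 678.14172 ≈ -0.944

-0.944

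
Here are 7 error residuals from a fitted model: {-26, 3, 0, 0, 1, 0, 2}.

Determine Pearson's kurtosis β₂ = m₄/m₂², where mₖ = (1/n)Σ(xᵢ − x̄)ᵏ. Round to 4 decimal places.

x̄ = -2.8571
Σ(xᵢ − x̄)² = 632.8571 ⇒ m₂ = 90.40816
Σ(xᵢ − x̄)⁴ = 289013.3586 ⇒ m₄ = 41287.62266
m₂² = 8173.63599
β₂ = m₄/m₂² = 41287.62266 / 8173.63599 ≈ 5.0513

5.0513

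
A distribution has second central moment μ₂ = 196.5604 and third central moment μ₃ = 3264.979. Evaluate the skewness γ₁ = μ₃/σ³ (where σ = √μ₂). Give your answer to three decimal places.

σ = √μ₂ = √196.5604 = 14.02000
σ³ = μ₂^(3/2) = 2755.77681
γ₁ = μ₃/σ³ = 3264.979 / 2755.77681 ≈ 1.185

1.185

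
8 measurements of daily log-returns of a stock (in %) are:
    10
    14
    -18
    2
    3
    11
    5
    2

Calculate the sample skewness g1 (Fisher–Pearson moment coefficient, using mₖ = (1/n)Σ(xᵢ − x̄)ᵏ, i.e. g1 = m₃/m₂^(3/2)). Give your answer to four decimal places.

-1.3369

x̄ = (10 + 14 - 18 + 2 + 3 + 11 + 5 + 2) / 8 = 3.6250
deviations (xᵢ − x̄): 6.3750, 10.3750, -21.6250, -1.6250, -0.6250, 7.3750, 1.3750, -1.6250
Σ(xᵢ − x̄)² = 677.8750 ⇒ m₂ = 677.8750/8 = 84.73438
Σ(xᵢ − x̄)³ = -8341.9688 ⇒ m₃ = -8341.9688/8 = -1042.74609
m₂^(3/2) = 84.73438^(1.5) = 779.99074
g1 = m₃ / m₂^(3/2) = -1042.74609 / 779.99074 ≈ -1.3369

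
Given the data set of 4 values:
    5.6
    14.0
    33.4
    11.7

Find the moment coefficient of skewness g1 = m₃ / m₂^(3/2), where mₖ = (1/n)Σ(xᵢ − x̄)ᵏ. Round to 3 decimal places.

x̄ = (5.6 + 14.0 + 33.4 + 11.7) / 4 = 16.1750
deviations (xᵢ − x̄): -10.5750, -2.1750, 17.2250, -4.4750
Σ(xᵢ − x̄)² = 433.2875 ⇒ m₂ = 433.2875/4 = 108.32188
Σ(xᵢ − x̄)³ = 3828.1556 ⇒ m₃ = 3828.1556/4 = 957.03891
m₂^(3/2) = 108.32188^(1.5) = 1127.39019
g1 = m₃ / m₂^(3/2) = 957.03891 / 1127.39019 ≈ 0.849

0.849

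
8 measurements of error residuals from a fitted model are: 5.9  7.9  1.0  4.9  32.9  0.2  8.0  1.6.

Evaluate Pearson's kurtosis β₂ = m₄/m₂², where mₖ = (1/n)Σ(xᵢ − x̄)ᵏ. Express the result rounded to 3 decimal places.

x̄ = 7.8000
Σ(xᵢ − x̄)² = 784.5200 ⇒ m₂ = 98.06500
Σ(xᵢ − x̄)⁴ = 403948.3508 ⇒ m₄ = 50493.54385
m₂² = 9616.74422
β₂ = m₄/m₂² = 50493.54385 / 9616.74422 ≈ 5.251

5.251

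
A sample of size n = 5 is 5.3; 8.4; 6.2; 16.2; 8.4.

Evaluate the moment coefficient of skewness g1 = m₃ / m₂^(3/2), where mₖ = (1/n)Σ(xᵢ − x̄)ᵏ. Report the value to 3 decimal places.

x̄ = (5.3 + 8.4 + 6.2 + 16.2 + 8.4) / 5 = 8.9000
deviations (xᵢ − x̄): -3.6000, -0.5000, -2.7000, 7.3000, -0.5000
Σ(xᵢ − x̄)² = 74.0400 ⇒ m₂ = 74.0400/5 = 14.80800
Σ(xᵢ − x̄)³ = 322.4280 ⇒ m₃ = 322.4280/5 = 64.48560
m₂^(3/2) = 14.80800^(1.5) = 56.98291
g1 = m₃ / m₂^(3/2) = 64.48560 / 56.98291 ≈ 1.132

1.132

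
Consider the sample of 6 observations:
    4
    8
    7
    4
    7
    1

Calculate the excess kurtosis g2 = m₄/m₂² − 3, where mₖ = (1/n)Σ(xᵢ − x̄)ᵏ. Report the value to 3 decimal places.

x̄ = 5.1667
Σ(xᵢ − x̄)² = 34.8333 ⇒ m₂ = 5.80556
Σ(xᵢ − x̄)⁴ = 392.1528 ⇒ m₄ = 65.35880
m₂² = 33.70448
g2 = m₄/m₂² − 3 = 1.93917 − 3 ≈ -1.061

-1.061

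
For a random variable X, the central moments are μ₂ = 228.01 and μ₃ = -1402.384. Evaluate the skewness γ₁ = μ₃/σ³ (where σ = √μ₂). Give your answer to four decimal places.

-0.4073

σ = √μ₂ = √228.01 = 15.10000
σ³ = μ₂^(3/2) = 3442.95100
γ₁ = μ₃/σ³ = -1402.384 / 3442.95100 ≈ -0.4073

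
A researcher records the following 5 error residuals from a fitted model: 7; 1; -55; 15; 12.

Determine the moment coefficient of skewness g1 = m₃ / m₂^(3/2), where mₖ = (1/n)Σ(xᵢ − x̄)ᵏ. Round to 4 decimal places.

x̄ = (7 + 1 - 55 + 15 + 12) / 5 = -4.0000
deviations (xᵢ − x̄): 11.0000, 5.0000, -51.0000, 19.0000, 16.0000
Σ(xᵢ − x̄)² = 3364.0000 ⇒ m₂ = 3364.0000/5 = 672.80000
Σ(xᵢ − x̄)³ = -120240.0000 ⇒ m₃ = -120240.0000/5 = -24048.00000
m₂^(3/2) = 672.80000^(1.5) = 17451.34781
g1 = m₃ / m₂^(3/2) = -24048.00000 / 17451.34781 ≈ -1.3780

-1.3780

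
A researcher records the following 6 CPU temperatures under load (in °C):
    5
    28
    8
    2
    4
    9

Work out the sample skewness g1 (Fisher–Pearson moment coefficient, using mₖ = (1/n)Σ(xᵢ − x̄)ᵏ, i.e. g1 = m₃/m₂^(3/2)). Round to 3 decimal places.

1.501

x̄ = (5 + 28 + 8 + 2 + 4 + 9) / 6 = 9.3333
deviations (xᵢ − x̄): -4.3333, 18.6667, -1.3333, -7.3333, -5.3333, -0.3333
Σ(xᵢ − x̄)² = 451.3333 ⇒ m₂ = 451.3333/6 = 75.22222
Σ(xᵢ − x̄)³ = 5874.4444 ⇒ m₃ = 5874.4444/6 = 979.07407
m₂^(3/2) = 75.22222^(1.5) = 652.40794
g1 = m₃ / m₂^(3/2) = 979.07407 / 652.40794 ≈ 1.501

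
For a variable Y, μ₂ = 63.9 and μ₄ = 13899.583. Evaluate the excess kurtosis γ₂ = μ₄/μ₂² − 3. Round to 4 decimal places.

0.4041

μ₂² = 63.9² = 4083.21000
μ₄/μ₂² = 13899.583 / 4083.21000 = 3.40408
γ₂ = 3.40408 − 3 ≈ 0.4041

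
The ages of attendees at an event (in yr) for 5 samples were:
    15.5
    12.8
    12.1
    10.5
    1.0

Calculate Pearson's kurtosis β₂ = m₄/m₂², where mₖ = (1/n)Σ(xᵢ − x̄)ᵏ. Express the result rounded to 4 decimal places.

x̄ = 10.3800
Σ(xᵢ − x̄)² = 123.0280 ⇒ m₂ = 24.60560
Σ(xᵢ − x̄)⁴ = 8471.4992 ⇒ m₄ = 1694.29983
m₂² = 605.43555
β₂ = m₄/m₂² = 1694.29983 / 605.43555 ≈ 2.7985

2.7985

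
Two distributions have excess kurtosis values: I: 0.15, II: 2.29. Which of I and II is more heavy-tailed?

Higher excess kurtosis ⇒ heavier tails relative to the normal distribution.
0.15 vs 2.29: the larger is 2.29, so II has heavier tails.

II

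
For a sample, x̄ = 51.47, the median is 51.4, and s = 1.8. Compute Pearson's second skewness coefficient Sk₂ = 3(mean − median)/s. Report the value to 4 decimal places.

Sk₂ = 3(51.47 − 51.4) / 1.8 = 3 × 0.0700 / 1.8
    = 0.2100 / 1.8 ≈ 0.1167

0.1167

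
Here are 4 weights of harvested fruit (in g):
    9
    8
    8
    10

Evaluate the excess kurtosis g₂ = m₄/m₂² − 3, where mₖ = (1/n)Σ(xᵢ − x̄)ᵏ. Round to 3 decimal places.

x̄ = 8.7500
Σ(xᵢ − x̄)² = 2.7500 ⇒ m₂ = 0.68750
Σ(xᵢ − x̄)⁴ = 3.0781 ⇒ m₄ = 0.76953
m₂² = 0.47266
g₂ = m₄/m₂² − 3 = 1.62810 − 3 ≈ -1.372

-1.372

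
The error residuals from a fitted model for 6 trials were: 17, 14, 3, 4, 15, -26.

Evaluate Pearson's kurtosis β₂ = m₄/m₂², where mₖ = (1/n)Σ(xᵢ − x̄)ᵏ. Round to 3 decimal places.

3.284

x̄ = 4.5000
Σ(xᵢ − x̄)² = 1289.5000 ⇒ m₂ = 214.91667
Σ(xᵢ − x̄)⁴ = 910084.3750 ⇒ m₄ = 151680.72917
m₂² = 46189.17361
β₂ = m₄/m₂² = 151680.72917 / 46189.17361 ≈ 3.284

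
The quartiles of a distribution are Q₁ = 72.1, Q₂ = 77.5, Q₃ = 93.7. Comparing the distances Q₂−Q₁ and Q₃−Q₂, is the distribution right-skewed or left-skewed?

right-skewed

Q₂ − Q₁ = 5.4;  Q₃ − Q₂ = 16.2
Q₃ − Q₂ > Q₂ − Q₁ ⇒ the upper half is more spread out ⇒ right-skewed.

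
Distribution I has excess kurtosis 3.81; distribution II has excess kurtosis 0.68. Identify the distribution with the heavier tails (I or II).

I

Higher excess kurtosis ⇒ heavier tails relative to the normal distribution.
3.81 vs 0.68: the larger is 3.81, so I has heavier tails.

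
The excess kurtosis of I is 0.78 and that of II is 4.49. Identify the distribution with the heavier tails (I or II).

II

Higher excess kurtosis ⇒ heavier tails relative to the normal distribution.
0.78 vs 4.49: the larger is 4.49, so II has heavier tails.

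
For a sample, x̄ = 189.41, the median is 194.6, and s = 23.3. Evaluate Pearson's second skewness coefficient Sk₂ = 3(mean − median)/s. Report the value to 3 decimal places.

-0.668

Sk₂ = 3(189.41 − 194.6) / 23.3 = 3 × -5.1900 / 23.3
    = -15.5700 / 23.3 ≈ -0.668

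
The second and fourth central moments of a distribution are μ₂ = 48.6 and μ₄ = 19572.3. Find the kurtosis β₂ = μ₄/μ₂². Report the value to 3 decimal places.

μ₂² = 48.6² = 2361.96000
μ₄/μ₂² = 19572.3 / 2361.96000 = 8.28647
β₂ ≈ 8.286

8.286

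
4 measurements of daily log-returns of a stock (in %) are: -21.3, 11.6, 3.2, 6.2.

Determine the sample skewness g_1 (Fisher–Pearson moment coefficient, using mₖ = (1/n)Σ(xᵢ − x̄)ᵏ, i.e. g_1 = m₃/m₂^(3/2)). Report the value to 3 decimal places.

-0.957

x̄ = (-21.3 + 11.6 + 3.2 + 6.2) / 4 = -0.0750
deviations (xᵢ − x̄): -21.2250, 11.6750, 3.2750, 6.2750
Σ(xᵢ − x̄)² = 636.9075 ⇒ m₂ = 636.9075/4 = 159.22688
Σ(xᵢ − x̄)³ = -7688.2991 ⇒ m₃ = -7688.2991/4 = -1922.07478
m₂^(3/2) = 159.22688^(1.5) = 2009.20642
g_1 = m₃ / m₂^(3/2) = -1922.07478 / 2009.20642 ≈ -0.957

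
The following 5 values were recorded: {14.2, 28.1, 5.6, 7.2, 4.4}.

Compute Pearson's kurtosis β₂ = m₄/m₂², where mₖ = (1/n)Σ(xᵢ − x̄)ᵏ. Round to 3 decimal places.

2.491

x̄ = 11.9000
Σ(xᵢ − x̄)² = 385.7600 ⇒ m₂ = 77.15200
Σ(xᵢ − x̄)⁴ = 74130.0644 ⇒ m₄ = 14826.01288
m₂² = 5952.43110
β₂ = m₄/m₂² = 14826.01288 / 5952.43110 ≈ 2.491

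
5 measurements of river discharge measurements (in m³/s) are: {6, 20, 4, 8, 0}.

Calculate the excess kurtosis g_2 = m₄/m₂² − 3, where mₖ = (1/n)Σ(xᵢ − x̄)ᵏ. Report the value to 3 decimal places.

-0.370

x̄ = 7.6000
Σ(xᵢ − x̄)² = 227.2000 ⇒ m₂ = 45.44000
Σ(xᵢ − x̄)⁴ = 27152.8960 ⇒ m₄ = 5430.57920
m₂² = 2064.79360
g_2 = m₄/m₂² − 3 = 2.63008 − 3 ≈ -0.370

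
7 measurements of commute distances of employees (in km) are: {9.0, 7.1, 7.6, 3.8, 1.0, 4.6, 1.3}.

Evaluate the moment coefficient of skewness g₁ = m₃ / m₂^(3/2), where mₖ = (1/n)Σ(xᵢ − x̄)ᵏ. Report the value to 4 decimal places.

-0.0627

x̄ = (9.0 + 7.1 + 7.6 + 3.8 + 1.0 + 4.6 + 1.3) / 7 = 4.9143
deviations (xᵢ − x̄): 4.0857, 2.1857, 2.6857, -1.1143, -3.9143, -0.3143, -3.6143
Σ(xᵢ − x̄)² = 58.4086 ⇒ m₂ = 58.4086/7 = 8.34408
Σ(xᵢ − x̄)³ = -10.5842 ⇒ m₃ = -10.5842/7 = -1.51203
m₂^(3/2) = 8.34408^(1.5) = 24.10282
g₁ = m₃ / m₂^(3/2) = -1.51203 / 24.10282 ≈ -0.0627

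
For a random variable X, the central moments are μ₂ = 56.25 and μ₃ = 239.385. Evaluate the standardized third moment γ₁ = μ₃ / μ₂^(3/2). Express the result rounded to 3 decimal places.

0.567

σ = √μ₂ = √56.25 = 7.50000
σ³ = μ₂^(3/2) = 421.87500
γ₁ = μ₃/σ³ = 239.385 / 421.87500 ≈ 0.567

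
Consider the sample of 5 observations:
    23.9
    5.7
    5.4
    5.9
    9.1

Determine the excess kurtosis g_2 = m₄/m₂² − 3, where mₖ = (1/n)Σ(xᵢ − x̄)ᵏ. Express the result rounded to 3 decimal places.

x̄ = 10.0000
Σ(xᵢ − x̄)² = 250.4800 ⇒ m₂ = 50.09600
Σ(xᵢ − x̄)⁴ = 38402.9620 ⇒ m₄ = 7680.59240
m₂² = 2509.60922
g_2 = m₄/m₂² − 3 = 3.06047 − 3 ≈ 0.060

0.060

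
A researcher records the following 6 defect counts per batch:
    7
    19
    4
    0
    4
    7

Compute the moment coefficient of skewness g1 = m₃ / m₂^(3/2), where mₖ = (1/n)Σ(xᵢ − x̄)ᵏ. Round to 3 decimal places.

x̄ = (7 + 19 + 4 + 0 + 4 + 7) / 6 = 6.8333
deviations (xᵢ − x̄): 0.1667, 12.1667, -2.8333, -6.8333, -2.8333, 0.1667
Σ(xᵢ − x̄)² = 210.8333 ⇒ m₂ = 210.8333/6 = 35.13889
Σ(xᵢ − x̄)³ = 1436.4444 ⇒ m₃ = 1436.4444/6 = 239.40741
m₂^(3/2) = 35.13889^(1.5) = 208.29653
g1 = m₃ / m₂^(3/2) = 239.40741 / 208.29653 ≈ 1.149

1.149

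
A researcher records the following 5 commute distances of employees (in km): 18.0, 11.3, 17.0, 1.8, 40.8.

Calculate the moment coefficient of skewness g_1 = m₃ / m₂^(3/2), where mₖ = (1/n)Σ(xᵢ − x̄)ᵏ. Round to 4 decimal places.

0.7364

x̄ = (18.0 + 11.3 + 17.0 + 1.8 + 40.8) / 5 = 17.7800
deviations (xᵢ − x̄): 0.2200, -6.4800, -0.7800, -15.9800, 23.0200
Σ(xᵢ − x̄)² = 827.9280 ⇒ m₂ = 827.9280/5 = 165.58560
Σ(xᵢ − x̄)³ = 7845.5467 ⇒ m₃ = 7845.5467/5 = 1569.10934
m₂^(3/2) = 165.58560^(1.5) = 2130.75663
g_1 = m₃ / m₂^(3/2) = 1569.10934 / 2130.75663 ≈ 0.7364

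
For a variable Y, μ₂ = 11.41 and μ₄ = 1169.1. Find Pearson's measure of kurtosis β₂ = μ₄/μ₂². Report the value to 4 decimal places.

μ₂² = 11.41² = 130.18810
μ₄/μ₂² = 1169.1 / 130.18810 = 8.98008
β₂ ≈ 8.9801

8.9801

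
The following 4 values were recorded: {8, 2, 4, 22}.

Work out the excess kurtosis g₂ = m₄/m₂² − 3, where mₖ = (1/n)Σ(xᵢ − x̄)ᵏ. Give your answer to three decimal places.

-0.878

x̄ = 9.0000
Σ(xᵢ − x̄)² = 244.0000 ⇒ m₂ = 61.00000
Σ(xᵢ − x̄)⁴ = 31588.0000 ⇒ m₄ = 7897.00000
m₂² = 3721.00000
g₂ = m₄/m₂² − 3 = 2.12228 − 3 ≈ -0.878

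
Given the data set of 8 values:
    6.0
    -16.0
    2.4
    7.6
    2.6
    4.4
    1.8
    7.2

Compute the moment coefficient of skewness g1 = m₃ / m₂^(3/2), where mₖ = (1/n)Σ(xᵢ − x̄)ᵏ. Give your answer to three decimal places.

-1.889

x̄ = (6.0 - 16.0 + 2.4 + 7.6 + 2.6 + 4.4 + 1.8 + 7.2) / 8 = 2.0000
deviations (xᵢ − x̄): 4.0000, -18.0000, 0.4000, 5.6000, 0.6000, 2.4000, -0.2000, 5.2000
Σ(xᵢ − x̄)² = 404.7200 ⇒ m₂ = 404.7200/8 = 50.59000
Σ(xᵢ − x̄)³ = -5437.6800 ⇒ m₃ = -5437.6800/8 = -679.71000
m₂^(3/2) = 50.59000^(1.5) = 359.82971
g1 = m₃ / m₂^(3/2) = -679.71000 / 359.82971 ≈ -1.889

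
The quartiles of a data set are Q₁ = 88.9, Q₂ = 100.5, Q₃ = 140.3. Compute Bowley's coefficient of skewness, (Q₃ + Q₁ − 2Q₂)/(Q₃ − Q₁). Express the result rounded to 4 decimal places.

numerator: Q₃ + Q₁ − 2Q₂ = 140.3 + 88.9 − 2×100.5 = 28.2000
denominator: Q₃ − Q₁ = 140.3 − 88.9 = 51.4000
Bowley skewness = 28.2000 / 51.4000 ≈ 0.5486

0.5486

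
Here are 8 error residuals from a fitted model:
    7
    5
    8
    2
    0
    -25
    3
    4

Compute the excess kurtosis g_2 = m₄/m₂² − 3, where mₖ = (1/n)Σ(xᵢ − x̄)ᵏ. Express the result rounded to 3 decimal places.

x̄ = 0.5000
Σ(xᵢ − x̄)² = 790.0000 ⇒ m₂ = 98.75000
Σ(xᵢ − x̄)⁴ = 428378.5000 ⇒ m₄ = 53547.31250
m₂² = 9751.56250
g_2 = m₄/m₂² − 3 = 5.49115 − 3 ≈ 2.491

2.491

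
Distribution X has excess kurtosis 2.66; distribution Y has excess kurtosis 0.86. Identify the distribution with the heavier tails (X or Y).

X

Higher excess kurtosis ⇒ heavier tails relative to the normal distribution.
2.66 vs 0.86: the larger is 2.66, so X has heavier tails.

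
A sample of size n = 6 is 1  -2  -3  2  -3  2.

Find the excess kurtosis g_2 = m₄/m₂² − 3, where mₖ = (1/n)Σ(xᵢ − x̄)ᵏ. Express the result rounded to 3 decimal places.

x̄ = -0.5000
Σ(xᵢ − x̄)² = 29.5000 ⇒ m₂ = 4.91667
Σ(xᵢ − x̄)⁴ = 166.3750 ⇒ m₄ = 27.72917
m₂² = 24.17361
g_2 = m₄/m₂² − 3 = 1.14708 − 3 ≈ -1.853

-1.853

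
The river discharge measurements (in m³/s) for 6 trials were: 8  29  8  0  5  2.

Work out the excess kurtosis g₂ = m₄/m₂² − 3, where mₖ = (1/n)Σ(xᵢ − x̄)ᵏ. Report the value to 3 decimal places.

0.580

x̄ = 8.6667
Σ(xᵢ − x̄)² = 547.3333 ⇒ m₂ = 91.22222
Σ(xᵢ − x̄)⁴ = 178734.4444 ⇒ m₄ = 29789.07407
m₂² = 8321.49383
g₂ = m₄/m₂² − 3 = 3.57977 − 3 ≈ 0.580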